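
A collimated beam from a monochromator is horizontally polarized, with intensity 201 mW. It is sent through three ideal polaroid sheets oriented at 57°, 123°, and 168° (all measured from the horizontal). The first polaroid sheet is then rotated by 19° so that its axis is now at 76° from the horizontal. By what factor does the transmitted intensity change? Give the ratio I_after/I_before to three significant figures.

I_new/I_old ≈ 0.555

Before rotation:
I₁ = I₀ cos²(57° − 0°) = I₀ cos²(57°) = 0.2966 I₀.
I₂ = I₁ cos²(123° − 57°) = 0.2966 I₀ · cos²(66°) = 0.04907 I₀.
I₃ = I₂ cos²(168° − 123°) = 0.04907 I₀ · cos²(45°) = 0.02454 I₀.
After rotation:
I₁ = I₀ cos²(76° − 0°) = I₀ cos²(76°) = 0.05853 I₀.
I₂ = I₁ cos²(123° − 76°) = 0.05853 I₀ · cos²(47°) = 0.02722 I₀.
I₃ = I₂ cos²(168° − 123°) = 0.02722 I₀ · cos²(45°) = 0.01361 I₀.
Ratio = 0.01361 / 0.02454 = 0.5547.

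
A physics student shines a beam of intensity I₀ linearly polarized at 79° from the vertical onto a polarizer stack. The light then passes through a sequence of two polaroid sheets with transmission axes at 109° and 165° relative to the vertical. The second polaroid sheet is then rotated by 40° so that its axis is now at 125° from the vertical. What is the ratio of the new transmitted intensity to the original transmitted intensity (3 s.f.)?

I_new/I_old ≈ 2.96

Before rotation:
I₁ = I₀ cos²(109° − 79°) = I₀ cos²(30°) = 0.75 I₀.
I₂ = I₁ cos²(165° − 109°) = 0.75 I₀ · cos²(56°) = 0.2345 I₀.
After rotation:
I₁ = I₀ cos²(109° − 79°) = I₀ cos²(30°) = 0.75 I₀.
I₂ = I₁ cos²(125° − 109°) = 0.75 I₀ · cos²(16°) = 0.693 I₀.
Ratio = 0.693 / 0.2345 = 2.955.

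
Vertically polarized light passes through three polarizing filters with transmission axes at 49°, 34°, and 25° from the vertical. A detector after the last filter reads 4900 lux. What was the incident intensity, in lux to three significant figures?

I₀ ≈ 1.25e4 lux

I₁ = I₀ cos²(49° − 0°) = I₀ cos²(49°) = 0.4304 I₀.
I₂ = I₁ cos²(34° − 49°) = 0.4304 I₀ · cos²(15°) = 0.4016 I₀.
I₃ = I₂ cos²(25° − 34°) = 0.4016 I₀ · cos²(9°) = 0.3918 I₀.
So 4900 lux = 0.3918 I₀, giving I₀ = 4900/0.3918 = 1.251e+04 lux.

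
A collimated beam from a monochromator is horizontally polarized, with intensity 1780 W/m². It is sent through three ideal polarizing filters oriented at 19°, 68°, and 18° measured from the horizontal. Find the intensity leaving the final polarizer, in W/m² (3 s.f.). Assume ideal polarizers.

I₁ = 1780 W/m² · cos²(19°) = 1591 W/m².
I₂ = I₁ · cos²(49°) = 1591 · 0.4304 = 684.9 W/m².
I₃ = I₂ · cos²(50°) = 684.9 · 0.4132 = 283 W/m².

I ≈ 283 W/m²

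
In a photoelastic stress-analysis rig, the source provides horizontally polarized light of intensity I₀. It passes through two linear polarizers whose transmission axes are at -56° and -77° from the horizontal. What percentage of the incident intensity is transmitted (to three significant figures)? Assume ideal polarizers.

I₁ = I₀ cos²(-56° − 0°) = I₀ cos²(56°) = 0.3127 I₀.
I₂ = I₁ cos²(-77° + 56°) = 0.3127 I₀ · cos²(21°) = 0.2725 I₀.
That is 27.25% of the incident intensity.

≈ 27.3%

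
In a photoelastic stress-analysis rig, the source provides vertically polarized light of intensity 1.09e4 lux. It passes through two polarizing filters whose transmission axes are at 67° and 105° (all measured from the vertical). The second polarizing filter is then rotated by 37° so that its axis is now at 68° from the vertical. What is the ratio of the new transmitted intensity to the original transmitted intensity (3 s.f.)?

I_new/I_old ≈ 1.61

Before rotation:
By Malus's law, I₁ = I₀ cos²(67° − 0°) = I₀ cos²(67°) = 0.1527 I₀.
I₂ = I₁ cos²(105° − 67°) = 0.1527 I₀ · cos²(38°) = 0.0948 I₀.
After rotation:
I₁ = I₀ cos²(67° − 0°) = I₀ cos²(67°) = 0.1527 I₀.
I₂ = I₁ cos²(68° − 67°) = 0.1527 I₀ · cos²(1°) = 0.1526 I₀.
Ratio = 0.1526 / 0.0948 = 1.61.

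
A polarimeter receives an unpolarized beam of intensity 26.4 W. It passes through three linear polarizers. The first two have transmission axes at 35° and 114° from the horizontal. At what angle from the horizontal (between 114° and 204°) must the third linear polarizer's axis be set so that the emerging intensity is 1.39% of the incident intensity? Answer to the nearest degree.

Unpolarized light through the first polarizer → I₁ = ½ I₀, now polarized at 35°.
I₂ = I₁ cos²(114° − 35°) = 0.5 I₀ · cos²(79°) = 0.0182 I₀.
Need I₃/I₀ = 0.0139, so cos²(θ − 114°) = 0.0139 / 0.0182 = 0.7636.
θ − 114° = arccos(√0.7636) = 29.1°, giving θ ≈ 114 + 29.1 = 143.1°.

θ ≈ 143°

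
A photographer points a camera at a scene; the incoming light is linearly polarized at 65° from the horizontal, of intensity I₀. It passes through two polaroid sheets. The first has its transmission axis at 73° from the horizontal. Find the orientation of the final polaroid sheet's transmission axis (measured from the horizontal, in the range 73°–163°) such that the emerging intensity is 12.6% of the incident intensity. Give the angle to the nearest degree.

θ ≈ 142°

I₁ = I₀ cos²(73° − 65°) = I₀ cos²(8°) = 0.9806 I₀.
Need I₂/I₀ = 0.126, so cos²(θ − 73°) = 0.126 / 0.9806 = 0.1285.
θ − 73° = arccos(√0.1285) = 69.0°, giving θ ≈ 73 + 69.0 = 142.0°.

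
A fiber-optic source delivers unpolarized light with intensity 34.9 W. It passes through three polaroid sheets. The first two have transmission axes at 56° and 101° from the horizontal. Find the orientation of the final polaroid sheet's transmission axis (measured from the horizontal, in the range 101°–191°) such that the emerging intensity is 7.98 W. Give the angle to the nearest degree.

Unpolarized light through the first polarizer → I₁ = ½ I₀, now polarized at 56°.
I₂ = I₁ cos²(101° − 56°) = 0.5 I₀ · cos²(45°) = 0.25 I₀.
Target fraction: 7.98 / 34.9 W = 0.2287 of I₀.
Need I₃/I₀ = 0.2287, so cos²(θ − 101°) = 0.2287 / 0.25 = 0.9146.
θ − 101° = arccos(√0.9146) = 17.0°, giving θ ≈ 101 + 17.0 = 118.0°.

θ ≈ 118°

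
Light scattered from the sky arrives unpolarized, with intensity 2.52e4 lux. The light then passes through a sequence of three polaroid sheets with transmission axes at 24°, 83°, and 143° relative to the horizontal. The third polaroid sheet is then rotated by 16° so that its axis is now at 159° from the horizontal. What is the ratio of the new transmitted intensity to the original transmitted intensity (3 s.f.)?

I_new/I_old ≈ 0.234

Before rotation:
Unpolarized light through the first polarizer → I₁ = ½ I₀, now polarized at 24°.
I₂ = I₁ cos²(83° − 24°) = 0.5 I₀ · cos²(59°) = 0.1326 I₀.
I₃ = I₂ cos²(143° − 83°) = 0.1326 I₀ · cos²(60°) = 0.03316 I₀.
After rotation:
Unpolarized light through the first polarizer → I₁ = ½ I₀, now polarized at 24°.
I₂ = I₁ cos²(83° − 24°) = 0.5 I₀ · cos²(59°) = 0.1326 I₀.
I₃ = I₂ cos²(159° − 83°) = 0.1326 I₀ · cos²(76°) = 0.007762 I₀.
Ratio = 0.007762 / 0.03316 = 0.2341.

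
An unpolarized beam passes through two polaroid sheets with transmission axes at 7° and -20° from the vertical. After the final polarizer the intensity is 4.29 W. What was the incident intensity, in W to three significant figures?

I₀ ≈ 10.8 W

Unpolarized light through the first polarizer → I₁ = ½ I₀, now polarized at 7°.
I₂ = I₁ cos²(-20° − 7°) = 0.5 I₀ · cos²(27°) = 0.3969 I₀.
So 4.29 W = 0.3969 I₀, giving I₀ = 4.29/0.3969 = 10.81 W.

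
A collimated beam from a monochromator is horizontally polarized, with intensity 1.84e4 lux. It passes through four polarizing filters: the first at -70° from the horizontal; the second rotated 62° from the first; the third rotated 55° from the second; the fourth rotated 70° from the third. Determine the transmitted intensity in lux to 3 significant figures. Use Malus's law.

I ≈ 18.3 lux

By Malus's law, I₁ = 1.84e4 lux · cos²(70°) = 2152 lux.
I₂ = I₁ · cos²(62°) = 2152 · 0.2204 = 474.4 lux.
I₃ = I₂ · cos²(55°) = 474.4 · 0.329 = 156.1 lux.
I₄ = I₃ · cos²(70°) = 156.1 · 0.117 = 18.26 lux.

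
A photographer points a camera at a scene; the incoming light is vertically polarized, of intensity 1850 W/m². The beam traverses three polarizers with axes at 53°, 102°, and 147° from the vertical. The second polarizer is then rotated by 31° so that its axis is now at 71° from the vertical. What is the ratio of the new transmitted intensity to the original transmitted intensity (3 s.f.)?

Before rotation:
By Malus's law, I₁ = I₀ cos²(53° − 0°) = I₀ cos²(53°) = 0.3622 I₀.
I₂ = I₁ cos²(102° − 53°) = 0.3622 I₀ · cos²(49°) = 0.1559 I₀.
I₃ = I₂ cos²(147° − 102°) = 0.1559 I₀ · cos²(45°) = 0.07794 I₀.
After rotation:
I₁ = I₀ cos²(53° − 0°) = I₀ cos²(53°) = 0.3622 I₀.
I₂ = I₁ cos²(71° − 53°) = 0.3622 I₀ · cos²(18°) = 0.3276 I₀.
I₃ = I₂ cos²(147° − 71°) = 0.3276 I₀ · cos²(76°) = 0.01917 I₀.
Ratio = 0.01917 / 0.07794 = 0.246.

I_new/I_old ≈ 0.246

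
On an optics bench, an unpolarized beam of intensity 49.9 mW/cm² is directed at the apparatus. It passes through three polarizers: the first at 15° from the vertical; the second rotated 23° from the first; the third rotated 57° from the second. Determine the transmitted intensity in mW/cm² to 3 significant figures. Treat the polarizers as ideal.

I ≈ 6.27 mW/cm²

Unpolarized light through the first polarizer → I₁ = 49.9 mW/cm²/2 = 24.95 mW/cm², polarized at 15°.
I₂ = I₁ · cos²(23°) = 24.95 · 0.8473 = 21.14 mW/cm².
I₃ = I₂ · cos²(57°) = 21.14 · 0.2966 = 6.271 mW/cm².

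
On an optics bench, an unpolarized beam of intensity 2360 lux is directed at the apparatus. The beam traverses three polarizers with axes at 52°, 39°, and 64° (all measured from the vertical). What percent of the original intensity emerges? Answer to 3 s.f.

Unpolarized light through the first polarizer → I₁ = 2360 lux/2 = 1180 lux, polarized at 52°.
I₂ = I₁ · cos²(13°) = 1180 · 0.9494 = 1120 lux.
I₃ = I₂ · cos²(25°) = 1120 · 0.8214 = 920.2 lux.
That is 38.99% of the incident intensity.

≈ 39.0%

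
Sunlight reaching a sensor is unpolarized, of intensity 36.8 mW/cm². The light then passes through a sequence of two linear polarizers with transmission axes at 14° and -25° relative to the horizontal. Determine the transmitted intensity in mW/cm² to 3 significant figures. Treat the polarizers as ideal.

Unpolarized light through the first polarizer → I₁ = 36.8 mW/cm²/2 = 18.4 mW/cm², polarized at 14°.
I₂ = I₁ · cos²(39°) = 18.4 · 0.604 = 11.11 mW/cm².

I ≈ 11.1 mW/cm²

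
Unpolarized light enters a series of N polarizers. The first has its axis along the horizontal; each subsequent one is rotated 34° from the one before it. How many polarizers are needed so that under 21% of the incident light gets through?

First polarizer halves the unpolarized light: factor 1/2.
Each further stage multiplies by cos²(34°) = 0.6873.
After N polarizers: T = 0.5·0.6873^(N−1). Require T < 0.21 ⇒ N−1 > ln(0.21/0.5)/ln(0.6873) = 2.31, so N−1 ≥ 3 and N = 4.
Check: N=4 gives T = 0.1623 < 0.21; N=3 gives T = 0.2362.

N = 4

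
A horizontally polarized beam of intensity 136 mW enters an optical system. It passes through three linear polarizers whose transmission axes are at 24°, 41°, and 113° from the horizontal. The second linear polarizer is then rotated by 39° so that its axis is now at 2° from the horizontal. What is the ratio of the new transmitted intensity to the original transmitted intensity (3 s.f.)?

I_new/I_old ≈ 1.26

Before rotation:
By Malus's law, I₁ = I₀ cos²(24° − 0°) = I₀ cos²(24°) = 0.8346 I₀.
I₂ = I₁ cos²(41° − 24°) = 0.8346 I₀ · cos²(17°) = 0.7632 I₀.
I₃ = I₂ cos²(113° − 41°) = 0.7632 I₀ · cos²(72°) = 0.07288 I₀.
After rotation:
I₁ = I₀ cos²(24° − 0°) = I₀ cos²(24°) = 0.8346 I₀.
I₂ = I₁ cos²(2° − 24°) = 0.8346 I₀ · cos²(22°) = 0.7175 I₀.
Angle between axes 2 and 3: 69°. I₃ = 0.7175 I₀ · cos²(69°) = 0.09214 I₀.
Ratio = 0.09214 / 0.07288 = 1.264.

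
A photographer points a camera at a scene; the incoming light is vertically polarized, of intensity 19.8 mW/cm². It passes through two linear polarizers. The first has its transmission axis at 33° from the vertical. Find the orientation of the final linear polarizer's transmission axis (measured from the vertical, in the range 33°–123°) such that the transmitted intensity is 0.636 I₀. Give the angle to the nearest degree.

I₁ = I₀ cos²(33° − 0°) = I₀ cos²(33°) = 0.7034 I₀.
Need I₂/I₀ = 0.636, so cos²(θ − 33°) = 0.636 / 0.7034 = 0.9042.
θ − 33° = arccos(√0.9042) = 18.0°, giving θ ≈ 33 + 18.0 = 51.0°.

θ ≈ 51°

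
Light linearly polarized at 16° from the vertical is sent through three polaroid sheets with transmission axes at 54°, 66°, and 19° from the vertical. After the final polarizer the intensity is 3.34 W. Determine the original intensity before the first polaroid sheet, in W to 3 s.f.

I₀ ≈ 12.1 W

By Malus's law, I₁ = I₀ cos²(54° − 16°) = I₀ cos²(38°) = 0.621 I₀.
I₂ = I₁ cos²(66° − 54°) = 0.621 I₀ · cos²(12°) = 0.5941 I₀.
I₃ = I₂ cos²(19° − 66°) = 0.5941 I₀ · cos²(47°) = 0.2763 I₀.
So 3.34 W = 0.2763 I₀, giving I₀ = 3.34/0.2763 = 12.09 W.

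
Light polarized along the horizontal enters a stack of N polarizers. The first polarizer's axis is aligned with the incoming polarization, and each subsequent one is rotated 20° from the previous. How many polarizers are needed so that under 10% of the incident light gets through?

N = 20

First polarizer is aligned with the polarization: full transmission.
Each further stage multiplies by cos²(20°) = 0.883.
After N polarizers: T = 0.883^(N−1). Require T < 0.10 ⇒ N−1 > ln(0.10)/ln(0.883) = 18.51, so N−1 ≥ 19 and N = 20.
Check: N=20 gives T = 0.09407 < 0.10; N=19 gives T = 0.1065.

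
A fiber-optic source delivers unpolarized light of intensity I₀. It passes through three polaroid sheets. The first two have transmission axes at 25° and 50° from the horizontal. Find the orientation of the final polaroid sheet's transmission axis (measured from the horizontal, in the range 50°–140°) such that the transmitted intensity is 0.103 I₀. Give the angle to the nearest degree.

Unpolarized light through the first polarizer → I₁ = ½ I₀, now polarized at 25°.
I₂ = I₁ cos²(50° − 25°) = 0.5 I₀ · cos²(25°) = 0.4107 I₀.
Need I₃/I₀ = 0.103, so cos²(θ − 50°) = 0.103 / 0.4107 = 0.2508.
θ − 50° = arccos(√0.2508) = 59.9°, giving θ ≈ 50 + 59.9 = 109.9°.

θ ≈ 110°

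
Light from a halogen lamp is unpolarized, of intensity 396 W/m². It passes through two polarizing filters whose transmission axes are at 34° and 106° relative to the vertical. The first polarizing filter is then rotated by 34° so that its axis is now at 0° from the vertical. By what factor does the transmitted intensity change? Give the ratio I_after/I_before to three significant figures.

I_new/I_old ≈ 0.796

Before rotation:
Unpolarized light through the first polarizer → I₁ = ½ I₀, now polarized at 34°.
I₂ = I₁ cos²(106° − 34°) = 0.5 I₀ · cos²(72°) = 0.04775 I₀.
After rotation:
Unpolarized light through the first polarizer → I₁ = ½ I₀, now polarized at 0°.
Angle between axes 1 and 2: 74°. I₂ = 0.5 I₀ · cos²(74°) = 0.03799 I₀.
Ratio = 0.03799 / 0.04775 = 0.7956.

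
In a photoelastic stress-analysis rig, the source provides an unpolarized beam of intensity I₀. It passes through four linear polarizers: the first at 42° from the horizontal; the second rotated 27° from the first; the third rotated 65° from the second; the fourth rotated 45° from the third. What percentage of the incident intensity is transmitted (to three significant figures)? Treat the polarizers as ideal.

Unpolarized light through the first polarizer → I₁ = ½ I₀, now polarized at 42°.
I₂ = I₁ cos²(27°) = 0.5 · 0.7939 I₀ = 0.3969 I₀.
I₃ = I₂ cos²(65°) = 0.3969 · 0.1786 I₀ = 0.0709 I₀.
I₄ = I₃ cos²(45°) = 0.0709 · 0.5 I₀ = 0.03545 I₀.
That is 3.545% of the incident intensity.

≈ 3.54%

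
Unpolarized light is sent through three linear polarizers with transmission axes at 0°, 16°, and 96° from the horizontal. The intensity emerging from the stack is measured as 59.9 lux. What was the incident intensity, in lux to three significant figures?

I₀ ≈ 4300 lux

Unpolarized light through the first polarizer → I₁ = ½ I₀, now polarized at 0°.
I₂ = I₁ cos²(16° − 0°) = 0.5 I₀ · cos²(16°) = 0.462 I₀.
I₃ = I₂ cos²(96° − 16°) = 0.462 I₀ · cos²(80°) = 0.01393 I₀.
So 59.9 lux = 0.01393 I₀, giving I₀ = 59.9/0.01393 = 4300 lux.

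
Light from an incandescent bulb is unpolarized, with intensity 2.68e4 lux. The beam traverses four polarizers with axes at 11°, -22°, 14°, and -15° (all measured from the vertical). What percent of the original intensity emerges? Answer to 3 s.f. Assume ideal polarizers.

Unpolarized light through the first polarizer → I₁ = 2.68e4 lux/2 = 1.34e+04 lux, polarized at 11°.
I₂ = I₁ · cos²(33°) = 1.34e+04 · 0.7034 = 9425 lux.
I₃ = I₂ · cos²(36°) = 9425 · 0.6545 = 6169 lux.
I₄ = I₃ · cos²(29°) = 6169 · 0.765 = 4719 lux.
That is 17.61% of the incident intensity.

≈ 17.6%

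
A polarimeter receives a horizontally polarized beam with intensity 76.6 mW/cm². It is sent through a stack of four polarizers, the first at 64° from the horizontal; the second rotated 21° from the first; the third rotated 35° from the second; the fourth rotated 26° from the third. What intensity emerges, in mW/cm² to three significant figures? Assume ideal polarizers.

I ≈ 6.95 mW/cm²

I₁ = 76.6 mW/cm² · cos²(64°) = 14.72 mW/cm².
I₂ = I₁ · cos²(21°) = 14.72 · 0.8716 = 12.83 mW/cm².
I₃ = I₂ · cos²(35°) = 12.83 · 0.671 = 8.609 mW/cm².
I₄ = I₃ · cos²(26°) = 8.609 · 0.8078 = 6.954 mW/cm².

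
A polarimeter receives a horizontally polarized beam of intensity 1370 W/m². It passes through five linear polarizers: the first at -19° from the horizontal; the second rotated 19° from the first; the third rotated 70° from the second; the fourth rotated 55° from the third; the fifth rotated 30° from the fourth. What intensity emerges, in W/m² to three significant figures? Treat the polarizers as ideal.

I ≈ 31.6 W/m²

I₁ = 1370 W/m² · cos²(19°) = 1225 W/m².
I₂ = I₁ · cos²(19°) = 1225 · 0.894 = 1095 W/m².
I₃ = I₂ · cos²(70°) = 1095 · 0.117 = 128.1 W/m².
I₄ = I₃ · cos²(55°) = 128.1 · 0.329 = 42.14 W/m².
I₅ = I₄ · cos²(30°) = 42.14 · 0.75 = 31.6 W/m².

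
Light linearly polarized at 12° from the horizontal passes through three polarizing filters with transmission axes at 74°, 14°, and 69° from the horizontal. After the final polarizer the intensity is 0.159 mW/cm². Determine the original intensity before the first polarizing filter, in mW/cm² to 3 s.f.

I₁ = I₀ cos²(74° − 12°) = I₀ cos²(62°) = 0.2204 I₀.
I₂ = I₁ cos²(14° − 74°) = 0.2204 I₀ · cos²(60°) = 0.0551 I₀.
I₃ = I₂ cos²(69° − 14°) = 0.0551 I₀ · cos²(55°) = 0.01813 I₀.
So 0.159 mW/cm² = 0.01813 I₀, giving I₀ = 0.159/0.01813 = 8.771 mW/cm².

I₀ ≈ 8.77 mW/cm²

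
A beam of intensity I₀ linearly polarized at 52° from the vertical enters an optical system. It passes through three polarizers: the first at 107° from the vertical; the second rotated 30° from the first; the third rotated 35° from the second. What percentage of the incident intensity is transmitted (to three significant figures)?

I₁ = I₀ cos²(107° − 52°) = I₀ cos²(55°) = 0.329 I₀.
I₂ = I₁ cos²(30°) = 0.329 · 0.75 I₀ = 0.2467 I₀.
I₃ = I₂ cos²(35°) = 0.2467 · 0.671 I₀ = 0.1656 I₀.
That is 16.56% of the incident intensity.

≈ 16.6%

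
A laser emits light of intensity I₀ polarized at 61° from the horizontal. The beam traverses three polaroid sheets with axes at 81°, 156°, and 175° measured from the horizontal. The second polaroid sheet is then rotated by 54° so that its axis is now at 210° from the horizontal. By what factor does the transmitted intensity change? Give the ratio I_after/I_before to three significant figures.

I_new/I_old ≈ 4.44

Before rotation:
I₁ = I₀ cos²(81° − 61°) = I₀ cos²(20°) = 0.883 I₀.
I₂ = I₁ cos²(156° − 81°) = 0.883 I₀ · cos²(75°) = 0.05915 I₀.
I₃ = I₂ cos²(175° − 156°) = 0.05915 I₀ · cos²(19°) = 0.05288 I₀.
After rotation:
I₁ = I₀ cos²(81° − 61°) = I₀ cos²(20°) = 0.883 I₀.
Angle between axes 1 and 2: 51°. I₂ = 0.883 I₀ · cos²(51°) = 0.3497 I₀.
I₃ = I₂ cos²(175° − 210°) = 0.3497 I₀ · cos²(35°) = 0.2347 I₀.
Ratio = 0.2347 / 0.05288 = 4.438.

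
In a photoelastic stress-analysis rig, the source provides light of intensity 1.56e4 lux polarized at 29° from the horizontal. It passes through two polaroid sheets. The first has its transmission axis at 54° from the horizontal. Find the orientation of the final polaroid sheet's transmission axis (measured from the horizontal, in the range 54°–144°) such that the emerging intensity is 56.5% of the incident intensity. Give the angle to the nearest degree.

θ ≈ 88°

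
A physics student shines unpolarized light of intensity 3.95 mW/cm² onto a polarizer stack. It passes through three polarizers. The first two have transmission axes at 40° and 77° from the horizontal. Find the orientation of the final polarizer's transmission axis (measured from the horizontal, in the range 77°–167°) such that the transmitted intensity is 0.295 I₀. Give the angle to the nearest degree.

Unpolarized light through the first polarizer → I₁ = ½ I₀, now polarized at 40°.
I₂ = I₁ cos²(77° − 40°) = 0.5 I₀ · cos²(37°) = 0.3189 I₀.
Need I₃/I₀ = 0.295, so cos²(θ − 77°) = 0.295 / 0.3189 = 0.925.
θ − 77° = arccos(√0.925) = 15.9°, giving θ ≈ 77 + 15.9 = 92.9°.

θ ≈ 93°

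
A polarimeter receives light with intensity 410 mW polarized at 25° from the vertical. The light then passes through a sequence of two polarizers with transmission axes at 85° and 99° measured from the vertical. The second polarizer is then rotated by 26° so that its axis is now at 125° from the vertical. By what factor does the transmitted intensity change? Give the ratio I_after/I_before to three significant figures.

Before rotation:
I₁ = I₀ cos²(85° − 25°) = I₀ cos²(60°) = 0.25 I₀.
I₂ = I₁ cos²(99° − 85°) = 0.25 I₀ · cos²(14°) = 0.2354 I₀.
After rotation:
I₁ = I₀ cos²(85° − 25°) = I₀ cos²(60°) = 0.25 I₀.
I₂ = I₁ cos²(125° − 85°) = 0.25 I₀ · cos²(40°) = 0.1467 I₀.
Ratio = 0.1467 / 0.2354 = 0.6233.

I_new/I_old ≈ 0.623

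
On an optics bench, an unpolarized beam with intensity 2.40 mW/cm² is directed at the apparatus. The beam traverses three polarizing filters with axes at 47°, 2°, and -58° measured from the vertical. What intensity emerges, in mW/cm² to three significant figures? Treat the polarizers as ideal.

I ≈ 0.150 mW/cm²

Unpolarized light through the first polarizer → I₁ = 2.40 mW/cm²/2 = 1.2 mW/cm², polarized at 47°.
I₂ = I₁ · cos²(45°) = 1.2 · 0.5 = 0.6 mW/cm².
I₃ = I₂ · cos²(60°) = 0.6 · 0.25 = 0.15 mW/cm².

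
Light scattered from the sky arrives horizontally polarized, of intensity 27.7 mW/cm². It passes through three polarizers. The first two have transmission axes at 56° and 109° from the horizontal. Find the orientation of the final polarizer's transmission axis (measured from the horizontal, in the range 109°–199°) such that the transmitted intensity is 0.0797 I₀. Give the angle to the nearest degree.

θ ≈ 142°

By Malus's law, I₁ = I₀ cos²(56° − 0°) = I₀ cos²(56°) = 0.3127 I₀.
I₂ = I₁ cos²(109° − 56°) = 0.3127 I₀ · cos²(53°) = 0.1133 I₀.
Need I₃/I₀ = 0.0797, so cos²(θ − 109°) = 0.0797 / 0.1133 = 0.7037.
θ − 109° = arccos(√0.7037) = 33.0°, giving θ ≈ 109 + 33.0 = 142.0°.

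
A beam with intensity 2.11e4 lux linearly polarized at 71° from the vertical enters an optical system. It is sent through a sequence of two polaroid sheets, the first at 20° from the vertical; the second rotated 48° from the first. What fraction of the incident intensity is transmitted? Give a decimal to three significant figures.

I/I₀ ≈ 0.177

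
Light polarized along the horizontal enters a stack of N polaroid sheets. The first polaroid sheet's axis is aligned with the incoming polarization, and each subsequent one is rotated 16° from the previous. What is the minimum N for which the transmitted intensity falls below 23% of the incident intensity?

First polarizer is aligned with the polarization: full transmission.
Each further stage multiplies by cos²(16°) = 0.924.
After N polarizers: T = 0.924^(N−1). Require T < 0.23 ⇒ N−1 > ln(0.23)/ln(0.924) = 18.60, so N−1 ≥ 19 and N = 20.
Check: N=20 gives T = 0.2228 < 0.23; N=19 gives T = 0.2412.

N = 20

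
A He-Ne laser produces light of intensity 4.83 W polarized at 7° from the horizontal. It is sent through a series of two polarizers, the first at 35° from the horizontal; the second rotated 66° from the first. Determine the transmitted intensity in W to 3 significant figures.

I₁ = 4.83 W · cos²(28°) = 3.765 W.
I₂ = I₁ · cos²(66°) = 3.765 · 0.1654 = 0.6229 W.

I ≈ 0.623 W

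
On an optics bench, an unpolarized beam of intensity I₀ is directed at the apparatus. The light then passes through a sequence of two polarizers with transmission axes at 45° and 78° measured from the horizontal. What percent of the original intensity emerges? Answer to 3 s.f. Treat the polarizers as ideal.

≈ 35.2%

Unpolarized light through the first polarizer → I₁ = ½ I₀, now polarized at 45°.
I₂ = I₁ cos²(78° − 45°) = 0.5 I₀ · cos²(33°) = 0.3517 I₀.
That is 35.17% of the incident intensity.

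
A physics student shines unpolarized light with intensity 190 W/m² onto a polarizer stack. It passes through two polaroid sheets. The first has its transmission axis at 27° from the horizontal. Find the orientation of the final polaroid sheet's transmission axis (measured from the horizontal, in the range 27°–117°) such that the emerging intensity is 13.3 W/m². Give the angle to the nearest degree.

θ ≈ 95°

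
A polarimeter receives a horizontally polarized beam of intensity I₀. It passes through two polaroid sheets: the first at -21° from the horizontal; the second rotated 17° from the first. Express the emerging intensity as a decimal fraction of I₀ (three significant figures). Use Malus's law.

By Malus's law, I₁ = I₀ cos²(-21° − 0°) = I₀ cos²(21°) = 0.8716 I₀.
I₂ = I₁ cos²(17°) = 0.8716 · 0.9145 I₀ = 0.7971 I₀.
Transmitted fraction = 0.7971.

≈ 0.797 I₀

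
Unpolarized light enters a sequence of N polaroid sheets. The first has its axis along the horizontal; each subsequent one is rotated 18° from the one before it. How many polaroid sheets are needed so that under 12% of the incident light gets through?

First polarizer halves the unpolarized light: factor 1/2.
Each further stage multiplies by cos²(18°) = 0.9045.
After N polarizers: T = 0.5·0.9045^(N−1). Require T < 0.12 ⇒ N−1 > ln(0.12/0.5)/ln(0.9045) = 14.22, so N−1 ≥ 15 and N = 16.
Check: N=16 gives T = 0.111 < 0.12; N=15 gives T = 0.1227.

N = 16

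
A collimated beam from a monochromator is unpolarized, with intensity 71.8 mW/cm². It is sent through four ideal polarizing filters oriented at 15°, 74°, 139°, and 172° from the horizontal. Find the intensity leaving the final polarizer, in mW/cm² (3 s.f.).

I ≈ 1.20 mW/cm²

Unpolarized light through the first polarizer → I₁ = 71.8 mW/cm²/2 = 35.9 mW/cm², polarized at 15°.
I₂ = I₁ · cos²(59°) = 35.9 · 0.2653 = 9.523 mW/cm².
I₃ = I₂ · cos²(65°) = 9.523 · 0.1786 = 1.701 mW/cm².
I₄ = I₃ · cos²(33°) = 1.701 · 0.7034 = 1.196 mW/cm².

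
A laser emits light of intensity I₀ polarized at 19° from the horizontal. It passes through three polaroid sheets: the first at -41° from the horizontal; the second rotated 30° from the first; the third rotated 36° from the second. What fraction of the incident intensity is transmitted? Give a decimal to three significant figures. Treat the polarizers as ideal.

I₁ = I₀ cos²(-41° − 19°) = I₀ cos²(60°) = 0.25 I₀.
I₂ = I₁ cos²(30°) = 0.25 · 0.75 I₀ = 0.1875 I₀.
I₃ = I₂ cos²(36°) = 0.1875 · 0.6545 I₀ = 0.1227 I₀.
Transmitted fraction = 0.1227.

≈ 0.123 I₀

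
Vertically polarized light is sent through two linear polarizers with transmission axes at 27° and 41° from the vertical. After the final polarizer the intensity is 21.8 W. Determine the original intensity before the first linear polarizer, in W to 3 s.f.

I₁ = I₀ cos²(27° − 0°) = I₀ cos²(27°) = 0.7939 I₀.
I₂ = I₁ cos²(41° − 27°) = 0.7939 I₀ · cos²(14°) = 0.7474 I₀.
So 21.8 W = 0.7474 I₀, giving I₀ = 21.8/0.7474 = 29.17 W.

I₀ ≈ 29.2 W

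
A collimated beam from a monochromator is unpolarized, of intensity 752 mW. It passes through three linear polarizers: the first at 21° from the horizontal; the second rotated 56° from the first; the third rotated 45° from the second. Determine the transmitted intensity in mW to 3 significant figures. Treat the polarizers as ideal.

I ≈ 58.8 mW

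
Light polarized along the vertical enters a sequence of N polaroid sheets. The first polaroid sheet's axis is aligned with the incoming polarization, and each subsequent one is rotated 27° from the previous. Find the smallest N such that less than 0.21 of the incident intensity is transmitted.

First polarizer is aligned with the polarization: full transmission.
Each further stage multiplies by cos²(27°) = 0.7939.
After N polarizers: T = 0.7939^(N−1). Require T < 0.21 ⇒ N−1 > ln(0.21)/ln(0.7939) = 6.76, so N−1 ≥ 7 and N = 8.
Check: N=8 gives T = 0.1988 < 0.21; N=7 gives T = 0.2504.

N = 8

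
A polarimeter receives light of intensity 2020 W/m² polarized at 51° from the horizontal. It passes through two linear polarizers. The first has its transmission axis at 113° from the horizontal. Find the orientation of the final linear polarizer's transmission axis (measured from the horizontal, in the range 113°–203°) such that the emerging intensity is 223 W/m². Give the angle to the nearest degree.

θ ≈ 158°

I₁ = I₀ cos²(113° − 51°) = I₀ cos²(62°) = 0.2204 I₀.
Target fraction: 223 / 2020 W/m² = 0.1104 of I₀.
Need I₂/I₀ = 0.1104, so cos²(θ − 113°) = 0.1104 / 0.2204 = 0.5009.
θ − 113° = arccos(√0.5009) = 44.9°, giving θ ≈ 113 + 44.9 = 157.9°.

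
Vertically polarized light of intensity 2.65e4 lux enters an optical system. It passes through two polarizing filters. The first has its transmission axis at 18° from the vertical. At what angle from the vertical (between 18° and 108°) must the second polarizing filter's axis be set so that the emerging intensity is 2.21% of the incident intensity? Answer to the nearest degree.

I₁ = I₀ cos²(18° − 0°) = I₀ cos²(18°) = 0.9045 I₀.
Need I₂/I₀ = 0.0221, so cos²(θ − 18°) = 0.0221 / 0.9045 = 0.02443.
θ − 18° = arccos(√0.02443) = 81.0°, giving θ ≈ 18 + 81.0 = 99.0°.

θ ≈ 99°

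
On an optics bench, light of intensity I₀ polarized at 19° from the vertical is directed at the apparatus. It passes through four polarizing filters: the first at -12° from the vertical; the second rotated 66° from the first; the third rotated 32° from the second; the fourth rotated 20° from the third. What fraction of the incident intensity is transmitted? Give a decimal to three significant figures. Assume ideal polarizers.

≈ 0.0772 I₀

I₁ = I₀ cos²(-12° − 19°) = I₀ cos²(31°) = 0.7347 I₀.
I₂ = I₁ cos²(66°) = 0.7347 · 0.1654 I₀ = 0.1216 I₀.
I₃ = I₂ cos²(32°) = 0.1216 · 0.7192 I₀ = 0.08742 I₀.
I₄ = I₃ cos²(20°) = 0.08742 · 0.883 I₀ = 0.07719 I₀.
Transmitted fraction = 0.07719.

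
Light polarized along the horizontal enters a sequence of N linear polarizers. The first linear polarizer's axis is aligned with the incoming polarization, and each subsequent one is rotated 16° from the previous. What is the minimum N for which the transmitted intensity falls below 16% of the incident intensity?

First polarizer is aligned with the polarization: full transmission.
Each further stage multiplies by cos²(16°) = 0.924.
After N polarizers: T = 0.924^(N−1). Require T < 0.16 ⇒ N−1 > ln(0.16)/ln(0.924) = 23.19, so N−1 ≥ 24 and N = 25.
Check: N=25 gives T = 0.1501 < 0.16; N=24 gives T = 0.1624.

N = 25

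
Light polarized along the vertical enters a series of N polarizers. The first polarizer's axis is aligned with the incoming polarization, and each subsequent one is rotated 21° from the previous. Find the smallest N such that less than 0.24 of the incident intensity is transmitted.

First polarizer is aligned with the polarization: full transmission.
Each further stage multiplies by cos²(21°) = 0.8716.
After N polarizers: T = 0.8716^(N−1). Require T < 0.24 ⇒ N−1 > ln(0.24)/ln(0.8716) = 10.38, so N−1 ≥ 11 and N = 12.
Check: N=12 gives T = 0.2205 < 0.24; N=11 gives T = 0.253.

N = 12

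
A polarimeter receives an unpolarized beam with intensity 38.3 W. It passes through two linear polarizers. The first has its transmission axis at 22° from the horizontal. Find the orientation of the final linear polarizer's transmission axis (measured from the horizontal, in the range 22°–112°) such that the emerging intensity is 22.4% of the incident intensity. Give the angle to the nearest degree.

θ ≈ 70°

Unpolarized light through the first polarizer → I₁ = ½ I₀, now polarized at 22°.
Need I₂/I₀ = 0.224, so cos²(θ − 22°) = 0.224 / 0.5 = 0.448.
θ − 22° = arccos(√0.448) = 48.0°, giving θ ≈ 22 + 48.0 = 70.0°.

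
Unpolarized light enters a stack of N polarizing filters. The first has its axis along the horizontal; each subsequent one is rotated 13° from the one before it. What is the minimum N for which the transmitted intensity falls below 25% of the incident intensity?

First polarizer halves the unpolarized light: factor 1/2.
Each further stage multiplies by cos²(13°) = 0.9494.
After N polarizers: T = 0.5·0.9494^(N−1). Require T < 0.25 ⇒ N−1 > ln(0.25/0.5)/ln(0.9494) = 13.35, so N−1 ≥ 14 and N = 15.
Check: N=15 gives T = 0.2417 < 0.25; N=14 gives T = 0.2546.

N = 15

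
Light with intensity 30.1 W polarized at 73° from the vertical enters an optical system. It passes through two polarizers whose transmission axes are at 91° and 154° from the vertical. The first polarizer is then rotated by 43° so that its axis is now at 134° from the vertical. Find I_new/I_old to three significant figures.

I_new/I_old ≈ 1.11

Before rotation:
I₁ = I₀ cos²(91° − 73°) = I₀ cos²(18°) = 0.9045 I₀.
I₂ = I₁ cos²(154° − 91°) = 0.9045 I₀ · cos²(63°) = 0.1864 I₀.
After rotation:
I₁ = I₀ cos²(134° − 73°) = I₀ cos²(61°) = 0.235 I₀.
I₂ = I₁ cos²(154° − 134°) = 0.235 I₀ · cos²(20°) = 0.2075 I₀.
Ratio = 0.2075 / 0.1864 = 1.113.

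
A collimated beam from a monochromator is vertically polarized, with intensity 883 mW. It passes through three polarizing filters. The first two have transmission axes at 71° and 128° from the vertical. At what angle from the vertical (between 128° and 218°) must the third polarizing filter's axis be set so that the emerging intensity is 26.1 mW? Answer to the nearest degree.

θ ≈ 142°

I₁ = I₀ cos²(71° − 0°) = I₀ cos²(71°) = 0.106 I₀.
I₂ = I₁ cos²(128° − 71°) = 0.106 I₀ · cos²(57°) = 0.03144 I₀.
Target fraction: 26.1 / 883 mW = 0.02956 of I₀.
Need I₃/I₀ = 0.02956, so cos²(θ − 128°) = 0.02956 / 0.03144 = 0.9401.
θ − 128° = arccos(√0.9401) = 14.2°, giving θ ≈ 128 + 14.2 = 142.2°.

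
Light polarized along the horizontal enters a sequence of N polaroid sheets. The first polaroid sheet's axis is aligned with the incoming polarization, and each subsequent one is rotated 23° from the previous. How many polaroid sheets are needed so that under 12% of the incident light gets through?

N = 14

First polarizer is aligned with the polarization: full transmission.
Each further stage multiplies by cos²(23°) = 0.8473.
After N polarizers: T = 0.8473^(N−1). Require T < 0.12 ⇒ N−1 > ln(0.12)/ln(0.8473) = 12.80, so N−1 ≥ 13 and N = 14.
Check: N=14 gives T = 0.1161 < 0.12; N=13 gives T = 0.137.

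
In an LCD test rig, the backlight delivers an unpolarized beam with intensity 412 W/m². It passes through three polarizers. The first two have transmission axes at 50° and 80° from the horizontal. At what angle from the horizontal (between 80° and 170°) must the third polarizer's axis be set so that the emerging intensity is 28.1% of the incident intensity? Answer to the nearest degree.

Unpolarized light through the first polarizer → I₁ = ½ I₀, now polarized at 50°.
I₂ = I₁ cos²(80° − 50°) = 0.5 I₀ · cos²(30°) = 0.375 I₀.
Need I₃/I₀ = 0.281, so cos²(θ − 80°) = 0.281 / 0.375 = 0.7493.
θ − 80° = arccos(√0.7493) = 30.0°, giving θ ≈ 80 + 30.0 = 110.0°.

θ ≈ 110°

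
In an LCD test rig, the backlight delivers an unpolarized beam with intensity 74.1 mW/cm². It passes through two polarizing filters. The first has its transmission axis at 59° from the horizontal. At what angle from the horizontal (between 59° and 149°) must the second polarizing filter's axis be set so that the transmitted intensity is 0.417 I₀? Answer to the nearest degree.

Unpolarized light through the first polarizer → I₁ = ½ I₀, now polarized at 59°.
Need I₂/I₀ = 0.417, so cos²(θ − 59°) = 0.417 / 0.5 = 0.834.
θ − 59° = arccos(√0.834) = 24.0°, giving θ ≈ 59 + 24.0 = 83.0°.

θ ≈ 83°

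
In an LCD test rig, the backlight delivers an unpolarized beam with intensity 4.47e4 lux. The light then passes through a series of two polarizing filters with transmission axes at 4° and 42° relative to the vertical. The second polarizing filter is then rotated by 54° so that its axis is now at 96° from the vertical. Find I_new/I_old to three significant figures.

Before rotation:
Unpolarized light through the first polarizer → I₁ = ½ I₀, now polarized at 4°.
I₂ = I₁ cos²(42° − 4°) = 0.5 I₀ · cos²(38°) = 0.3105 I₀.
After rotation:
Unpolarized light through the first polarizer → I₁ = ½ I₀, now polarized at 4°.
Angle between axes 1 and 2: 88°. I₂ = 0.5 I₀ · cos²(88°) = 0.000609 I₀.
Ratio = 0.000609 / 0.3105 = 0.001961.

I_new/I_old ≈ 0.00196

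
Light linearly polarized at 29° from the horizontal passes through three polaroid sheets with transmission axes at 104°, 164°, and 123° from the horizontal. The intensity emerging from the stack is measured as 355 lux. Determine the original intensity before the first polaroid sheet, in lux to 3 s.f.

I₀ ≈ 3.72e4 lux

By Malus's law, I₁ = I₀ cos²(104° − 29°) = I₀ cos²(75°) = 0.06699 I₀.
I₂ = I₁ cos²(164° − 104°) = 0.06699 I₀ · cos²(60°) = 0.01675 I₀.
I₃ = I₂ cos²(123° − 164°) = 0.01675 I₀ · cos²(41°) = 0.009539 I₀.
So 355 lux = 0.009539 I₀, giving I₀ = 355/0.009539 = 3.722e+04 lux.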